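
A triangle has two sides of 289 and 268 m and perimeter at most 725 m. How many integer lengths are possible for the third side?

147

Triangle inequality: 21 < x < 557. Perimeter ≤ 725 gives x ≤ 725 − 289 − 268 = 168.
So 21 < x ≤ 168; integers 22 through 168: 147 values.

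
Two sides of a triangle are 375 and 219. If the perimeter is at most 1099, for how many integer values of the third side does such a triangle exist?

Triangle inequality: 156 < x < 594. Perimeter ≤ 1099 gives x ≤ 1099 − 375 − 219 = 505.
So 156 < x ≤ 505; integers 157 through 505: 349 values.

349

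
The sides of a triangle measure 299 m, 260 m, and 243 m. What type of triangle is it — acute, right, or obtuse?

Compare the square of the longest side to the sum of squares of the other two: 243² + 260² = 126649 > 89401 = 299².

acute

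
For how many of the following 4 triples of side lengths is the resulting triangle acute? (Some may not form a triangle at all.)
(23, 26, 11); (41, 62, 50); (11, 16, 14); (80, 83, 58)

(23,26,11): 11²+23² = 650 < 676 = 26² → obtuse
(41,62,50): 41²+50² = 4181 > 3844 = 62² → acute
(11,16,14): 11²+14² = 317 > 256 = 16² → acute
(80,83,58): 58²+80² = 9764 > 6889 = 83² → acute
3 of the 4 are acute.

3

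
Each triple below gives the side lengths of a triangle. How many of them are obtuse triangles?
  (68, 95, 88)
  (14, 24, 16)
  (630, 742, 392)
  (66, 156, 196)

(68,95,88): 68²+88² = 12368 > 9025 = 95² → acute
(14,24,16): 14²+16² = 452 < 576 = 24² → obtuse
(630,742,392): 392²+630² = 550564 = 742² → right
(66,156,196): 66²+156² = 28692 < 38416 = 196² → obtuse
2 of the 4 are obtuse.

2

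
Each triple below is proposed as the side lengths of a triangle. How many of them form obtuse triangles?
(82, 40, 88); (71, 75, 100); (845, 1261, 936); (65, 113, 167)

1

(82,40,88): 40²+82² = 8324 > 7744 = 88² → acute
(71,75,100): 71²+75² = 10666 > 10000 = 100² → acute
(845,1261,936): 845²+936² = 1590121 = 1261² → right
(65,113,167): 65²+113² = 16994 < 27889 = 167² → obtuse
1 of the 4 is obtuse.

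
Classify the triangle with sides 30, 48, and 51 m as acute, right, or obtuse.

Compare the square of the longest side to the sum of squares of the other two: 30² + 48² = 3204 > 2601 = 51².

acute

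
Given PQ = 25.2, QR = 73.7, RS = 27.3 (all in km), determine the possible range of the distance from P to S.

The maximum is all hops collinear in one direction: 25.2 + 73.7 + 27.3 = 126.2.
The longest hop is 73.7; the others sum to 52.5. Folding the others back against it leaves at least 73.7 − 52.5 = 21.2.

21.2 ≤ PS ≤ 126.2 km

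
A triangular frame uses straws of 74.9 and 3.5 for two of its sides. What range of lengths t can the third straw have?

By the triangle inequality, t must be less than 74.9 + 3.5 = 78.4 and greater than |74.9 − 3.5| = 71.4.

71.4 < t < 78.4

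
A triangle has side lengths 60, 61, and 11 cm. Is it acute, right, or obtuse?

right

Compare the square of the longest side to the sum of squares of the other two: 11² + 60² = 3721 = 61².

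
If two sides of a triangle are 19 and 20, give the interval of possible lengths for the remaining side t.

By the triangle inequality, t must be less than 19 + 20 = 39 and greater than |19 − 20| = 1.

1 < t < 39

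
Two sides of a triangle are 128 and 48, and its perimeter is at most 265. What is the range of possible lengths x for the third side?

Triangle inequality alone gives 80 < x < 176.
The perimeter condition gives x ≤ 265 − 128 − 48 = 89.
Intersecting the two: 80 < x ≤ 89.

80 < x ≤ 89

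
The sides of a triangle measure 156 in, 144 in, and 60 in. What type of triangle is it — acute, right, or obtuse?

right

Compare the square of the longest side to the sum of squares of the other two: 60² + 144² = 24336 = 156².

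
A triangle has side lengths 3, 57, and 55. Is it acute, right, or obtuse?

obtuse

Compare the square of the longest side to the sum of squares of the other two: 3² + 55² = 3034 < 3249 = 57².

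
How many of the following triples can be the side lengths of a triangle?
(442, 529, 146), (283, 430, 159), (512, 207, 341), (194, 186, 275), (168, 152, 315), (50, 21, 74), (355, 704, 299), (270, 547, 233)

(146,442,529): 146+442 > 529 → valid
(159,283,430): 159+283 > 430 → valid
(207,341,512): 207+341 > 512 → valid
(186,194,275): 186+194 > 275 → valid
(152,168,315): 152+168 > 315 → valid
(21,50,74): 21+50 ≤ 74 → not valid
(299,355,704): 299+355 ≤ 704 → not valid
(233,270,547): 233+270 ≤ 547 → not valid
5 of the 8 triples form a triangle.

5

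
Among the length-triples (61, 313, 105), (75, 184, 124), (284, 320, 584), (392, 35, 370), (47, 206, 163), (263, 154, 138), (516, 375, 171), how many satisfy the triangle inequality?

(61,105,313): 61+105 ≤ 313 → not valid
(75,124,184): 75+124 > 184 → valid
(284,320,584): 284+320 > 584 → valid
(35,370,392): 35+370 > 392 → valid
(47,163,206): 47+163 > 206 → valid
(138,154,263): 138+154 > 263 → valid
(171,375,516): 171+375 > 516 → valid
6 of the 7 triples form a triangle.

6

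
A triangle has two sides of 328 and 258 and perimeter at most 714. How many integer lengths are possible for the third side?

58

Triangle inequality: 70 < x < 586. Perimeter ≤ 714 gives x ≤ 714 − 328 − 258 = 128.
So 70 < x ≤ 128; integers 71 through 128: 58 values.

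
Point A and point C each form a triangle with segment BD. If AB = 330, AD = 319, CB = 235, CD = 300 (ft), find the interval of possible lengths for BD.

From triangle ABD: |330 − 319| < BD < 330 + 319, i.e. 11 < BD < 649.
From triangle CBD: 65 < BD < 535.
Both must hold, so BD lies in the intersection.

65 < BD < 535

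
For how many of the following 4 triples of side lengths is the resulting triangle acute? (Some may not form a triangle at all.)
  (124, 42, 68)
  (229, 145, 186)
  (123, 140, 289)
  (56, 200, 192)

1

(124,42,68): 42+68 ≤ 124, not a triangle
(229,145,186): 145²+186² = 55621 > 52441 = 229² → acute
(123,140,289): 123+140 ≤ 289, not a triangle
(56,200,192): 56²+192² = 40000 = 200² → right
1 of the 4 is acute.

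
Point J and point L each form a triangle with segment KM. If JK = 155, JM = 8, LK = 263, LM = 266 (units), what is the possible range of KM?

From triangle JKM: |155 − 8| < KM < 155 + 8, i.e. 147 < KM < 163.
From triangle LKM: 3 < KM < 529.
Both must hold, so KM lies in the intersection.

147 < KM < 163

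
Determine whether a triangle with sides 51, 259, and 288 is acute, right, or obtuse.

obtuse

Compare the square of the longest side to the sum of squares of the other two: 51² + 259² = 69682 < 82944 = 288².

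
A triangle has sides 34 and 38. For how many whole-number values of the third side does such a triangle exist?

67

The third side lies in the open interval (4, 72).
Integers from 5 to 71 inclusive: 71 − 5 + 1 = 67.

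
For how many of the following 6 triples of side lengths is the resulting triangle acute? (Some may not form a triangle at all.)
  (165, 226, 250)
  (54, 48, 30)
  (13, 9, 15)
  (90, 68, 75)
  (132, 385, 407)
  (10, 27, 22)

4

(165,226,250): 165²+226² = 78301 > 62500 = 250² → acute
(54,48,30): 30²+48² = 3204 > 2916 = 54² → acute
(13,9,15): 9²+13² = 250 > 225 = 15² → acute
(90,68,75): 68²+75² = 10249 > 8100 = 90² → acute
(132,385,407): 132²+385² = 165649 = 407² → right
(10,27,22): 10²+22² = 584 < 729 = 27² → obtuse
4 of the 6 are acute.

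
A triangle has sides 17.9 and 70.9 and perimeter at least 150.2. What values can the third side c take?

61.4 ≤ c < 88.8

Triangle inequality alone gives 53.0 < c < 88.8.
The perimeter condition gives c ≥ 150.2 − 17.9 − 70.9 = 61.4.
Intersecting the two: 61.4 ≤ c < 88.8.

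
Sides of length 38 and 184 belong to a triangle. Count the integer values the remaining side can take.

The third side lies in the open interval (146, 222).
Integers from 147 to 221 inclusive: 221 − 147 + 1 = 75.

75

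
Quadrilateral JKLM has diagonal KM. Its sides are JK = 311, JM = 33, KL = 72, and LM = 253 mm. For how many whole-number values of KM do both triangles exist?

From triangle JKM: 278 < KM < 344.
From triangle LKM: 181 < KM < 325.
Intersection: 278 < KM < 325, so integers 279 through 324: 46 values.

46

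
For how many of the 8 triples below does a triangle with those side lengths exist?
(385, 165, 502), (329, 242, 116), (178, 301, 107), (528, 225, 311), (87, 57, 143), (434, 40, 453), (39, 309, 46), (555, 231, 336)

6

(165,385,502): 165+385 > 502 → valid
(116,242,329): 116+242 > 329 → valid
(107,178,301): 107+178 ≤ 301 → not valid
(225,311,528): 225+311 > 528 → valid
(57,87,143): 57+87 > 143 → valid
(40,434,453): 40+434 > 453 → valid
(39,46,309): 39+46 ≤ 309 → not valid
(231,336,555): 231+336 > 555 → valid
6 of the 8 triples form a triangle.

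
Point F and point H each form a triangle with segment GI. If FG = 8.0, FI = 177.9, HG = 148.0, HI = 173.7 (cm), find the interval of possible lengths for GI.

From triangle FGI: |8.0 − 177.9| < GI < 8.0 + 177.9, i.e. 169.9 < GI < 185.9.
From triangle HGI: 25.7 < GI < 321.7.
Both must hold, so GI lies in the intersection.

169.9 < GI < 185.9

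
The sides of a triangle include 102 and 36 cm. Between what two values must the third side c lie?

66 < c < 138 (cm)

By the triangle inequality, c must be less than 102 + 36 = 138 and greater than |102 − 36| = 66.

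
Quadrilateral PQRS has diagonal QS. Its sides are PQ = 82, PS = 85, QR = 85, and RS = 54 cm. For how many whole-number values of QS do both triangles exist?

From triangle PQS: 3 < QS < 167.
From triangle RQS: 31 < QS < 139.
Intersection: 31 < QS < 139, so integers 32 through 138: 107 values.

107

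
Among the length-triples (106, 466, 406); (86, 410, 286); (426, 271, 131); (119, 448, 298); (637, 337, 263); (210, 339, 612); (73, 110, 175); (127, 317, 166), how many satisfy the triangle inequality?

(106,406,466): 106+406 > 466 → valid
(86,286,410): 86+286 ≤ 410 → not valid
(131,271,426): 131+271 ≤ 426 → not valid
(119,298,448): 119+298 ≤ 448 → not valid
(263,337,637): 263+337 ≤ 637 → not valid
(210,339,612): 210+339 ≤ 612 → not valid
(73,110,175): 73+110 > 175 → valid
(127,166,317): 127+166 ≤ 317 → not valid
2 of the 8 triples form a triangle.

2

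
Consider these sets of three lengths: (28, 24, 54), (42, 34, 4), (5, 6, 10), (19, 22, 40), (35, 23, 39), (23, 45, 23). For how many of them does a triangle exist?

4

(24,28,54): 24+28 ≤ 54 → not valid
(4,34,42): 4+34 ≤ 42 → not valid
(5,6,10): 5+6 > 10 → valid
(19,22,40): 19+22 > 40 → valid
(23,35,39): 23+35 > 39 → valid
(23,23,45): 23+23 > 45 → valid
4 of the 6 triples form a triangle.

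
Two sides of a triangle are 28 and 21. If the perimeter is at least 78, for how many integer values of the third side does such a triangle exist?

20

Triangle inequality: 7 < x < 49. Perimeter ≥ 78 gives x ≥ 78 − 28 − 21 = 29.
So 29 ≤ x < 49; integers 29 through 48: 20 values.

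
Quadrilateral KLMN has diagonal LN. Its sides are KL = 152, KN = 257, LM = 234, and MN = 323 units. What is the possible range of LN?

105 < LN < 409

From triangle KLN: |152 − 257| < LN < 152 + 257, i.e. 105 < LN < 409.
From triangle MLN: 89 < LN < 557.
Both must hold, so LN lies in the intersection.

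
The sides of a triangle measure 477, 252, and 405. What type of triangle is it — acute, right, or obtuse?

Compare the square of the longest side to the sum of squares of the other two: 252² + 405² = 227529 = 477².

right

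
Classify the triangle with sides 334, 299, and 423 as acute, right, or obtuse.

Compare the square of the longest side to the sum of squares of the other two: 299² + 334² = 200957 > 178929 = 423².

acute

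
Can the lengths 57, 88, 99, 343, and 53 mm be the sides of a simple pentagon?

No

For a pentagon, each side must be shorter than the sum of the others.
Here the longest side is 343, but the remaining 4 sides sum to only 297.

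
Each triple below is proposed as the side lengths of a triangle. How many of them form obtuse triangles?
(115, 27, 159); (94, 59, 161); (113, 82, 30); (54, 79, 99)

1

(115,27,159): 27+115 ≤ 159, not a triangle
(94,59,161): 59+94 ≤ 161, not a triangle
(113,82,30): 30+82 ≤ 113, not a triangle
(54,79,99): 54²+79² = 9157 < 9801 = 99² → obtuse
1 of the 4 is obtuse.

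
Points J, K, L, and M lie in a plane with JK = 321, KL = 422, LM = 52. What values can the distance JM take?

The maximum is all hops collinear in one direction: 321 + 422 + 52 = 795.
The longest hop is 422; the others sum to 373. Folding the others back against it leaves at least 422 − 373 = 49.

49 ≤ JM ≤ 795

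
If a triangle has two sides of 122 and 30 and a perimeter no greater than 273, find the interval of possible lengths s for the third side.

Triangle inequality alone gives 92 < s < 152.
The perimeter condition gives s ≤ 273 − 122 − 30 = 121.
Intersecting the two: 92 < s ≤ 121.

92 < s ≤ 121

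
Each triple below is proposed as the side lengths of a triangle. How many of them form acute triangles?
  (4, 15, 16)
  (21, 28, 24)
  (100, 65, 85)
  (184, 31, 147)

2

(4,15,16): 4²+15² = 241 < 256 = 16² → obtuse
(21,28,24): 21²+24² = 1017 > 784 = 28² → acute
(100,65,85): 65²+85² = 11450 > 10000 = 100² → acute
(184,31,147): 31+147 ≤ 184, not a triangle
2 of the 4 are acute.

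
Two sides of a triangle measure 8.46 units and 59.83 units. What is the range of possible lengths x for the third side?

51.37 < x < 68.29

By the triangle inequality, x must be less than 8.46 + 59.83 = 68.29 and greater than |8.46 − 59.83| = 51.37.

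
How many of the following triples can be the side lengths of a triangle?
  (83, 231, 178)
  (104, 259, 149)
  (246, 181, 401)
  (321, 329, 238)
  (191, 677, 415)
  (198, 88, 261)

(83,178,231): 83+178 > 231 → valid
(104,149,259): 104+149 ≤ 259 → not valid
(181,246,401): 181+246 > 401 → valid
(238,321,329): 238+321 > 329 → valid
(191,415,677): 191+415 ≤ 677 → not valid
(88,198,261): 88+198 > 261 → valid
4 of the 6 triples form a triangle.

4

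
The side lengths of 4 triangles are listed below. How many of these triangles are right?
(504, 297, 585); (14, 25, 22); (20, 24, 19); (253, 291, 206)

(504,297,585): 297²+504² = 342225 = 585² → right
(14,25,22): 14²+22² = 680 > 625 = 25² → acute
(20,24,19): 19²+20² = 761 > 576 = 24² → acute
(253,291,206): 206²+253² = 106445 > 84681 = 291² → acute
1 of the 4 is right.

1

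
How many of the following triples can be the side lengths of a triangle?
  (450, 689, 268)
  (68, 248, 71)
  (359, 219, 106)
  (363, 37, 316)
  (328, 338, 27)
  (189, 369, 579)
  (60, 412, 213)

(268,450,689): 268+450 > 689 → valid
(68,71,248): 68+71 ≤ 248 → not valid
(106,219,359): 106+219 ≤ 359 → not valid
(37,316,363): 37+316 ≤ 363 → not valid
(27,328,338): 27+328 > 338 → valid
(189,369,579): 189+369 ≤ 579 → not valid
(60,213,412): 60+213 ≤ 412 → not valid
2 of the 7 triples form a triangle.

2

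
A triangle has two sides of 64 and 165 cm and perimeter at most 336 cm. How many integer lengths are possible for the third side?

6

Triangle inequality: 101 < x < 229. Perimeter ≤ 336 gives x ≤ 336 − 64 − 165 = 107.
So 101 < x ≤ 107; integers 102 through 107: 6 values.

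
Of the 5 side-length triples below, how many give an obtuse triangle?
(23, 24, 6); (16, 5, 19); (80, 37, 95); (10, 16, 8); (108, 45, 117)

4

(23,24,6): 6²+23² = 565 < 576 = 24² → obtuse
(16,5,19): 5²+16² = 281 < 361 = 19² → obtuse
(80,37,95): 37²+80² = 7769 < 9025 = 95² → obtuse
(10,16,8): 8²+10² = 164 < 256 = 16² → obtuse
(108,45,117): 45²+108² = 13689 = 117² → right
4 of the 5 are obtuse.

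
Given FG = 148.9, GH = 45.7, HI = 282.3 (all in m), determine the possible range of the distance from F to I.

87.7 ≤ FI ≤ 476.9 m

The maximum is all hops collinear in one direction: 148.9 + 45.7 + 282.3 = 476.9.
The longest hop is 282.3; the others sum to 194.6. Folding the others back against it leaves at least 282.3 − 194.6 = 87.7.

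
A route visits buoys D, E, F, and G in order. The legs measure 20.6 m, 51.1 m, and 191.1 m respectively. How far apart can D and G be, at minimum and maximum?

The maximum is all hops collinear in one direction: 20.6 + 51.1 + 191.1 = 262.8.
The longest hop is 191.1; the others sum to 71.7. Folding the others back against it leaves at least 191.1 − 71.7 = 119.4.

119.4 ≤ DG ≤ 262.8 m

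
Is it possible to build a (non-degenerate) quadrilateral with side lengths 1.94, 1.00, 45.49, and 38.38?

For a quadrilateral, each side must be shorter than the sum of the others.
Here the longest side is 45.49, but the remaining 3 sides sum to only 41.32.

No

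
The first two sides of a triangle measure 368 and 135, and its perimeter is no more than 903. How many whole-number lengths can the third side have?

Triangle inequality: 233 < x < 503. Perimeter ≤ 903 gives x ≤ 903 − 368 − 135 = 400.
So 233 < x ≤ 400; integers 234 through 400: 167 values.

167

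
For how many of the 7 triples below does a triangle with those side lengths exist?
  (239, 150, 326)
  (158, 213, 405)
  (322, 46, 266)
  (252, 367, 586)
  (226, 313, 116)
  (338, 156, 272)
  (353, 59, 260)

(150,239,326): 150+239 > 326 → valid
(158,213,405): 158+213 ≤ 405 → not valid
(46,266,322): 46+266 ≤ 322 → not valid
(252,367,586): 252+367 > 586 → valid
(116,226,313): 116+226 > 313 → valid
(156,272,338): 156+272 > 338 → valid
(59,260,353): 59+260 ≤ 353 → not valid
4 of the 7 triples form a triangle.

4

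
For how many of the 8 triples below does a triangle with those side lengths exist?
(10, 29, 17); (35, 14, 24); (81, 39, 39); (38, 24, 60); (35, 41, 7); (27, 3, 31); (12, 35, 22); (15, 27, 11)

3

(10,17,29): 10+17 ≤ 29 → not valid
(14,24,35): 14+24 > 35 → valid
(39,39,81): 39+39 ≤ 81 → not valid
(24,38,60): 24+38 > 60 → valid
(7,35,41): 7+35 > 41 → valid
(3,27,31): 3+27 ≤ 31 → not valid
(12,22,35): 12+22 ≤ 35 → not valid
(11,15,27): 11+15 ≤ 27 → not valid
3 of the 8 triples form a triangle.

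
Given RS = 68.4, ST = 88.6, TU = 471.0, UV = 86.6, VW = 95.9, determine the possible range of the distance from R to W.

The maximum is all hops collinear in one direction: 68.4 + 88.6 + 471.0 + 86.6 + 95.9 = 810.5.
The longest hop is 471.0; the others sum to 339.5. Folding the others back against it leaves at least 471.0 − 339.5 = 131.5.

131.5 ≤ RW ≤ 810.5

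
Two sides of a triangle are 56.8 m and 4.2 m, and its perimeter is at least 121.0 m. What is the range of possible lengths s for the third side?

Triangle inequality alone gives 52.6 < s < 61.0.
The perimeter condition gives s ≥ 121.0 − 56.8 − 4.2 = 60.0.
Intersecting the two: 60.0 ≤ s < 61.0.

60.0 ≤ s < 61.0 m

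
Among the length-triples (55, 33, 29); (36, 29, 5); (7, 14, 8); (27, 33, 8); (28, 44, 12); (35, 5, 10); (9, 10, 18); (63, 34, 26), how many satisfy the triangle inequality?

4

(29,33,55): 29+33 > 55 → valid
(5,29,36): 5+29 ≤ 36 → not valid
(7,8,14): 7+8 > 14 → valid
(8,27,33): 8+27 > 33 → valid
(12,28,44): 12+28 ≤ 44 → not valid
(5,10,35): 5+10 ≤ 35 → not valid
(9,10,18): 9+10 > 18 → valid
(26,34,63): 26+34 ≤ 63 → not valid
4 of the 8 triples form a triangle.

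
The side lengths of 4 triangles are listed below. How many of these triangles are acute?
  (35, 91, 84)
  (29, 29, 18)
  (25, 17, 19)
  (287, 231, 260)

(35,91,84): 35²+84² = 8281 = 91² → right
(29,29,18): 18²+29² = 1165 > 841 = 29² → acute
(25,17,19): 17²+19² = 650 > 625 = 25² → acute
(287,231,260): 231²+260² = 120961 > 82369 = 287² → acute
3 of the 4 are acute.

3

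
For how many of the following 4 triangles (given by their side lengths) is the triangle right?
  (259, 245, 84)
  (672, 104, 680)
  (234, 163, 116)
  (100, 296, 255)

(259,245,84): 84²+245² = 67081 = 259² → right
(672,104,680): 104²+672² = 462400 = 680² → right
(234,163,116): 116²+163² = 40025 < 54756 = 234² → obtuse
(100,296,255): 100²+255² = 75025 < 87616 = 296² → obtuse
2 of the 4 are right.

2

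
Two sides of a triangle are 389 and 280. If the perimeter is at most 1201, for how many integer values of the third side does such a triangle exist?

Triangle inequality: 109 < x < 669. Perimeter ≤ 1201 gives x ≤ 1201 − 389 − 280 = 532.
So 109 < x ≤ 532; integers 110 through 532: 423 values.

423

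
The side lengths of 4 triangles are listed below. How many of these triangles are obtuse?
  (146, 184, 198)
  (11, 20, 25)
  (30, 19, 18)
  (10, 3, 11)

3

(146,184,198): 146²+184² = 55172 > 39204 = 198² → acute
(11,20,25): 11²+20² = 521 < 625 = 25² → obtuse
(30,19,18): 18²+19² = 685 < 900 = 30² → obtuse
(10,3,11): 3²+10² = 109 < 121 = 11² → obtuse
3 of the 4 are obtuse.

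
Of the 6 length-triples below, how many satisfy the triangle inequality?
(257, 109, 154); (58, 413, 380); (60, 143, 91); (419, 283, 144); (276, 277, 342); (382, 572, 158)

5

(109,154,257): 109+154 > 257 → valid
(58,380,413): 58+380 > 413 → valid
(60,91,143): 60+91 > 143 → valid
(144,283,419): 144+283 > 419 → valid
(276,277,342): 276+277 > 342 → valid
(158,382,572): 158+382 ≤ 572 → not valid
5 of the 6 triples form a triangle.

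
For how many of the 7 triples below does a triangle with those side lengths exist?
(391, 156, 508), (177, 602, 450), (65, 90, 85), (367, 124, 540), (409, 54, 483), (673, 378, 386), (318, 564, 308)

5

(156,391,508): 156+391 > 508 → valid
(177,450,602): 177+450 > 602 → valid
(65,85,90): 65+85 > 90 → valid
(124,367,540): 124+367 ≤ 540 → not valid
(54,409,483): 54+409 ≤ 483 → not valid
(378,386,673): 378+386 > 673 → valid
(308,318,564): 308+318 > 564 → valid
5 of the 7 triples form a triangle.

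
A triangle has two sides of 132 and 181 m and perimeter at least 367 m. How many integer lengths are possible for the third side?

Triangle inequality: 49 < x < 313. Perimeter ≥ 367 gives x ≥ 367 − 132 − 181 = 54.
So 54 ≤ x < 313; integers 54 through 312: 259 values.

259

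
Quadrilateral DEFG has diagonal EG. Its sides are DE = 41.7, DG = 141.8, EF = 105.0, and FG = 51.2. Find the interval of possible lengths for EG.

100.1 < EG < 156.2

From triangle DEG: |41.7 − 141.8| < EG < 41.7 + 141.8, i.e. 100.1 < EG < 183.5.
From triangle FEG: 53.8 < EG < 156.2.
Both must hold, so EG lies in the intersection.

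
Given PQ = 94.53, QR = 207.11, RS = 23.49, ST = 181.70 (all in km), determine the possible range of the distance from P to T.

0 ≤ PT ≤ 506.83 km

The maximum is all hops collinear in one direction: 94.53 + 207.11 + 23.49 + 181.70 = 506.83.
The longest hop is 207.11; the others sum to 299.72. Since 207.11 ≤ 299.72, the path can fold back on itself completely, so the minimum distance is 0.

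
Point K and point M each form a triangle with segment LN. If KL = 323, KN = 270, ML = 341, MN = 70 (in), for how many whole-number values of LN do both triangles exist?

139

From triangle KLN: 53 < LN < 593.
From triangle MLN: 271 < LN < 411.
Intersection: 271 < LN < 411, so integers 272 through 410: 139 values.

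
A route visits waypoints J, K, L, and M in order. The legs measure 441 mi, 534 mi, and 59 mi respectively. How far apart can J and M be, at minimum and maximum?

The maximum is all hops collinear in one direction: 441 + 534 + 59 = 1034.
The longest hop is 534; the others sum to 500. Folding the others back against it leaves at least 534 − 500 = 34.

34 ≤ JM ≤ 1034 mi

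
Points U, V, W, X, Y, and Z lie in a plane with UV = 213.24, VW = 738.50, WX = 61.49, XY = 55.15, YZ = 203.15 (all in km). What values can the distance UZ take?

205.47 ≤ UZ ≤ 1271.53 km

The maximum is all hops collinear in one direction: 213.24 + 738.50 + 61.49 + 55.15 + 203.15 = 1271.53.
The longest hop is 738.50; the others sum to 533.03. Folding the others back against it leaves at least 738.50 − 533.03 = 205.47.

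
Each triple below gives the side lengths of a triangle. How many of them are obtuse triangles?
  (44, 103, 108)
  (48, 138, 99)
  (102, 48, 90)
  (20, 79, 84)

(44,103,108): 44²+103² = 12545 > 11664 = 108² → acute
(48,138,99): 48²+99² = 12105 < 19044 = 138² → obtuse
(102,48,90): 48²+90² = 10404 = 102² → right
(20,79,84): 20²+79² = 6641 < 7056 = 84² → obtuse
2 of the 4 are obtuse.

2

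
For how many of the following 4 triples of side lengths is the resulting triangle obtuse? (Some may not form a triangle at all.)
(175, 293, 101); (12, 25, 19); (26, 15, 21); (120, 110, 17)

(175,293,101): 101+175 ≤ 293, not a triangle
(12,25,19): 12²+19² = 505 < 625 = 25² → obtuse
(26,15,21): 15²+21² = 666 < 676 = 26² → obtuse
(120,110,17): 17²+110² = 12389 < 14400 = 120² → obtuse
3 of the 4 are obtuse.

3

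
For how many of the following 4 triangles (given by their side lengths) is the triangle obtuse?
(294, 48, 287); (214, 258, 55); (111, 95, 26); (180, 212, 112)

(294,48,287): 48²+287² = 84673 < 86436 = 294² → obtuse
(214,258,55): 55²+214² = 48821 < 66564 = 258² → obtuse
(111,95,26): 26²+95² = 9701 < 12321 = 111² → obtuse
(180,212,112): 112²+180² = 44944 = 212² → right
3 of the 4 are obtuse.

3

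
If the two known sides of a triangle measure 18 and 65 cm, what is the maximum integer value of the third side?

82

The third side must be strictly less than 18 + 65 = 83.
The largest integer below 83 is 82.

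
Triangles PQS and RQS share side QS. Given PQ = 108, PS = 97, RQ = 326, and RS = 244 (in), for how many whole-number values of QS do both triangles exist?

122

From triangle PQS: 11 < QS < 205.
From triangle RQS: 82 < QS < 570.
Intersection: 82 < QS < 205, so integers 83 through 204: 122 values.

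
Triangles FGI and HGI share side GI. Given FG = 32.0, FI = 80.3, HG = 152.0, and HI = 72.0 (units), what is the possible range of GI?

From triangle FGI: |32.0 − 80.3| < GI < 32.0 + 80.3, i.e. 48.3 < GI < 112.3.
From triangle HGI: 80.0 < GI < 224.0.
Both must hold, so GI lies in the intersection.

80.0 < GI < 112.3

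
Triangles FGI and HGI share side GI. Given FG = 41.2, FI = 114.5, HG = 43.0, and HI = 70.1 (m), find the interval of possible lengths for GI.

From triangle FGI: |41.2 − 114.5| < GI < 41.2 + 114.5, i.e. 73.3 < GI < 155.7.
From triangle HGI: 27.1 < GI < 113.1.
Both must hold, so GI lies in the intersection.

73.3 < GI < 113.1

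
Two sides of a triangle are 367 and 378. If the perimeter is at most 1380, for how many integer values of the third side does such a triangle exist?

Triangle inequality: 11 < x < 745. Perimeter ≤ 1380 gives x ≤ 1380 − 367 − 378 = 635.
So 11 < x ≤ 635; integers 12 through 635: 624 values.

624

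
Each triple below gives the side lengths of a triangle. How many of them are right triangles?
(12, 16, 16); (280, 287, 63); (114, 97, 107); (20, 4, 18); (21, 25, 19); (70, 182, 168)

2

(12,16,16): 12²+16² = 400 > 256 = 16² → acute
(280,287,63): 63²+280² = 82369 = 287² → right
(114,97,107): 97²+107² = 20858 > 12996 = 114² → acute
(20,4,18): 4²+18² = 340 < 400 = 20² → obtuse
(21,25,19): 19²+21² = 802 > 625 = 25² → acute
(70,182,168): 70²+168² = 33124 = 182² → right
2 of the 6 are right.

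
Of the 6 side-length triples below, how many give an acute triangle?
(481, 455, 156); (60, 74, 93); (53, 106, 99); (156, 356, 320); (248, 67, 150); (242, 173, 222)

(481,455,156): 156²+455² = 231361 = 481² → right
(60,74,93): 60²+74² = 9076 > 8649 = 93² → acute
(53,106,99): 53²+99² = 12610 > 11236 = 106² → acute
(156,356,320): 156²+320² = 126736 = 356² → right
(248,67,150): 67+150 ≤ 248, not a triangle
(242,173,222): 173²+222² = 79213 > 58564 = 242² → acute
3 of the 6 are acute.

3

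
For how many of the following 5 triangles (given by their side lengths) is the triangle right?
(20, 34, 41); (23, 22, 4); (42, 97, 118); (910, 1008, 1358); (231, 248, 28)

1

(20,34,41): 20²+34² = 1556 < 1681 = 41² → obtuse
(23,22,4): 4²+22² = 500 < 529 = 23² → obtuse
(42,97,118): 42²+97² = 11173 < 13924 = 118² → obtuse
(910,1008,1358): 910²+1008² = 1844164 = 1358² → right
(231,248,28): 28²+231² = 54145 < 61504 = 248² → obtuse
1 of the 5 is right.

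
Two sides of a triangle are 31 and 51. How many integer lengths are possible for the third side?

61

The third side lies in the open interval (20, 82).
Integers from 21 to 81 inclusive: 81 − 21 + 1 = 61.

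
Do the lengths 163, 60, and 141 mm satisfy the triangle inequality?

The longest side is 163, and the other two sum to 201.
Since 201 > 163, the triangle inequality holds.

Yes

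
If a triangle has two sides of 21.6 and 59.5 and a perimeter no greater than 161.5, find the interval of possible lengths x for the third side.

37.9 < x ≤ 80.4

Triangle inequality alone gives 37.9 < x < 81.1.
The perimeter condition gives x ≤ 161.5 − 21.6 − 59.5 = 80.4.
Intersecting the two: 37.9 < x ≤ 80.4.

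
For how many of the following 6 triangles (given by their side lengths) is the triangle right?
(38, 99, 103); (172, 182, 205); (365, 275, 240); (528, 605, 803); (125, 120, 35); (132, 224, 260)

(38,99,103): 38²+99² = 11245 > 10609 = 103² → acute
(172,182,205): 172²+182² = 62708 > 42025 = 205² → acute
(365,275,240): 240²+275² = 133225 = 365² → right
(528,605,803): 528²+605² = 644809 = 803² → right
(125,120,35): 35²+120² = 15625 = 125² → right
(132,224,260): 132²+224² = 67600 = 260² → right
4 of the 6 are right.

4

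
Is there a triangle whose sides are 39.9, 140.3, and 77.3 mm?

No

The longest side is 140.3, but the other two sum to only 117.2.
117.2 < 140.3, so the triangle inequality fails.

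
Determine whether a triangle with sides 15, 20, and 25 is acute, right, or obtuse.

Compare the square of the longest side to the sum of squares of the other two: 15² + 20² = 625 = 25².

right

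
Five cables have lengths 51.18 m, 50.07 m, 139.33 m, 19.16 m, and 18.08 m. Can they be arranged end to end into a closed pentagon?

No

For a pentagon, each side must be shorter than the sum of the others.
Here the longest side is 139.33, but the remaining 4 sides sum to only 138.49.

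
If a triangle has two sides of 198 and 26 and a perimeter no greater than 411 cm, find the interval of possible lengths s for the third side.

172 < s ≤ 187 cm

Triangle inequality alone gives 172 < s < 224.
The perimeter condition gives s ≤ 411 − 198 − 26 = 187.
Intersecting the two: 172 < s ≤ 187.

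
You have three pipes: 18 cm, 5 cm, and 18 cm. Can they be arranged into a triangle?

The longest side is 18, and the other two sum to 23.
Since 23 > 18, the triangle inequality holds.

Yes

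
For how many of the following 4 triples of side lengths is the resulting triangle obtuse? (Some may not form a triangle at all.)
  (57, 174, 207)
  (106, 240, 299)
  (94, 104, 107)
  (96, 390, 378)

(57,174,207): 57²+174² = 33525 < 42849 = 207² → obtuse
(106,240,299): 106²+240² = 68836 < 89401 = 299² → obtuse
(94,104,107): 94²+104² = 19652 > 11449 = 107² → acute
(96,390,378): 96²+378² = 152100 = 390² → right
2 of the 4 are obtuse.

2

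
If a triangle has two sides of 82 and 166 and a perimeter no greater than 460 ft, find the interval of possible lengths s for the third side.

Triangle inequality alone gives 84 < s < 248.
The perimeter condition gives s ≤ 460 − 82 − 166 = 212.
Intersecting the two: 84 < s ≤ 212.

84 < s ≤ 212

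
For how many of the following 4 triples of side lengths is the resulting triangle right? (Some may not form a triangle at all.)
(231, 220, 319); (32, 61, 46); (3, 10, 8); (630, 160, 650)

2

(231,220,319): 220²+231² = 101761 = 319² → right
(32,61,46): 32²+46² = 3140 < 3721 = 61² → obtuse
(3,10,8): 3²+8² = 73 < 100 = 10² → obtuse
(630,160,650): 160²+630² = 422500 = 650² → right
2 of the 4 are right.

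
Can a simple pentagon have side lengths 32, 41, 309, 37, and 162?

For a pentagon, each side must be shorter than the sum of the others.
Here the longest side is 309, but the remaining 4 sides sum to only 272.

No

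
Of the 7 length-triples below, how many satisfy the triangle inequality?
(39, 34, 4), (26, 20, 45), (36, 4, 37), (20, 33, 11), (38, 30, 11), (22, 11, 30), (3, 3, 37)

4

(4,34,39): 4+34 ≤ 39 → not valid
(20,26,45): 20+26 > 45 → valid
(4,36,37): 4+36 > 37 → valid
(11,20,33): 11+20 ≤ 33 → not valid
(11,30,38): 11+30 > 38 → valid
(11,22,30): 11+22 > 30 → valid
(3,3,37): 3+3 ≤ 37 → not valid
4 of the 7 triples form a triangle.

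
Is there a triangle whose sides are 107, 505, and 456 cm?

Yes

The longest side is 505, and the other two sum to 563.
Since 563 > 505, the triangle inequality holds.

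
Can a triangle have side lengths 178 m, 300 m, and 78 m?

The longest side is 300, but the other two sum to only 256.
256 < 300, so the triangle inequality fails.

No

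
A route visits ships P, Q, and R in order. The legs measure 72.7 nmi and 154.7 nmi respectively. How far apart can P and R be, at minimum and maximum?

82.0 ≤ PR ≤ 227.4 nmi

By the triangle inequality, |72.7 − 154.7| ≤ PR ≤ 72.7 + 154.7.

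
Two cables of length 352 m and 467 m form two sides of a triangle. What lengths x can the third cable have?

115 < x < 819 (m)

By the triangle inequality, x must be less than 352 + 467 = 819 and greater than |352 − 467| = 115.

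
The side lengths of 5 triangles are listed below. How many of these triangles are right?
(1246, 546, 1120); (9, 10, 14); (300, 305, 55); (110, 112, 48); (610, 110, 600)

3

(1246,546,1120): 546²+1120² = 1552516 = 1246² → right
(9,10,14): 9²+10² = 181 < 196 = 14² → obtuse
(300,305,55): 55²+300² = 93025 = 305² → right
(110,112,48): 48²+110² = 14404 > 12544 = 112² → acute
(610,110,600): 110²+600² = 372100 = 610² → right
3 of the 5 are right.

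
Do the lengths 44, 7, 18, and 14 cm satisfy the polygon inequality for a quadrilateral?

No

For a quadrilateral, each side must be shorter than the sum of the others.
Here the longest side is 44, but the remaining 3 sides sum to only 39.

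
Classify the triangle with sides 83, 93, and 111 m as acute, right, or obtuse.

Compare the square of the longest side to the sum of squares of the other two: 83² + 93² = 15538 > 12321 = 111².

acute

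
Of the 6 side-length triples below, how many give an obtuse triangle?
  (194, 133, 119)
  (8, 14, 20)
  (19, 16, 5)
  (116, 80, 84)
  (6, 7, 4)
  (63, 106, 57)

4

(194,133,119): 119²+133² = 31850 < 37636 = 194² → obtuse
(8,14,20): 8²+14² = 260 < 400 = 20² → obtuse
(19,16,5): 5²+16² = 281 < 361 = 19² → obtuse
(116,80,84): 80²+84² = 13456 = 116² → right
(6,7,4): 4²+6² = 52 > 49 = 7² → acute
(63,106,57): 57²+63² = 7218 < 11236 = 106² → obtuse
4 of the 6 are obtuse.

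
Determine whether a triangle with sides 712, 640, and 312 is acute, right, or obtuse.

right

Compare the square of the longest side to the sum of squares of the other two: 312² + 640² = 506944 = 712².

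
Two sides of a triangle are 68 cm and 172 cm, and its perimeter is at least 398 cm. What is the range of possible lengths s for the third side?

Triangle inequality alone gives 104 < s < 240.
The perimeter condition gives s ≥ 398 − 68 − 172 = 158.
Intersecting the two: 158 ≤ s < 240.

158 ≤ s < 240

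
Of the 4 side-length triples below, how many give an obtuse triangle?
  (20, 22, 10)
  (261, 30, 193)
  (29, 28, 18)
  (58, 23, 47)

(20,22,10): 10²+20² = 500 > 484 = 22² → acute
(261,30,193): 30+193 ≤ 261, not a triangle
(29,28,18): 18²+28² = 1108 > 841 = 29² → acute
(58,23,47): 23²+47² = 2738 < 3364 = 58² → obtuse
1 of the 4 is obtuse.

1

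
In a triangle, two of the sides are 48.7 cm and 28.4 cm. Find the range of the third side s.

20.3 < s < 77.1

By the triangle inequality, s must be less than 48.7 + 28.4 = 77.1 and greater than |48.7 − 28.4| = 20.3.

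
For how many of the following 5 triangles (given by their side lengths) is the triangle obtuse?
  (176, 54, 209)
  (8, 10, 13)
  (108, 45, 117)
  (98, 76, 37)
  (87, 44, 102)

(176,54,209): 54²+176² = 33892 < 43681 = 209² → obtuse
(8,10,13): 8²+10² = 164 < 169 = 13² → obtuse
(108,45,117): 45²+108² = 13689 = 117² → right
(98,76,37): 37²+76² = 7145 < 9604 = 98² → obtuse
(87,44,102): 44²+87² = 9505 < 10404 = 102² → obtuse
4 of the 5 are obtuse.

4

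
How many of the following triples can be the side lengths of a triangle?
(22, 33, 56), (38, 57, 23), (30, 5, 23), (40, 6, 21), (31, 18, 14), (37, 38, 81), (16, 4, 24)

2

(22,33,56): 22+33 ≤ 56 → not valid
(23,38,57): 23+38 > 57 → valid
(5,23,30): 5+23 ≤ 30 → not valid
(6,21,40): 6+21 ≤ 40 → not valid
(14,18,31): 14+18 > 31 → valid
(37,38,81): 37+38 ≤ 81 → not valid
(4,16,24): 4+16 ≤ 24 → not valid
2 of the 7 triples form a triangle.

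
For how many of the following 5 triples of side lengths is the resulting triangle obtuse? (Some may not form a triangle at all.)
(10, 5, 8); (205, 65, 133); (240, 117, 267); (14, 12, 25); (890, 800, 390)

2

(10,5,8): 5²+8² = 89 < 100 = 10² → obtuse
(205,65,133): 65+133 ≤ 205, not a triangle
(240,117,267): 117²+240² = 71289 = 267² → right
(14,12,25): 12²+14² = 340 < 625 = 25² → obtuse
(890,800,390): 390²+800² = 792100 = 890² → right
2 of the 5 are obtuse.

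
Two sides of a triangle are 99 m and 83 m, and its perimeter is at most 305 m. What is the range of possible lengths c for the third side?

Triangle inequality alone gives 16 < c < 182.
The perimeter condition gives c ≤ 305 − 99 − 83 = 123.
Intersecting the two: 16 < c ≤ 123.

16 < c ≤ 123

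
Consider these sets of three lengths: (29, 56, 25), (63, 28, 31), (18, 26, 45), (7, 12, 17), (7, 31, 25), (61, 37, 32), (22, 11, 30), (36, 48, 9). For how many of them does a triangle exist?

4

(25,29,56): 25+29 ≤ 56 → not valid
(28,31,63): 28+31 ≤ 63 → not valid
(18,26,45): 18+26 ≤ 45 → not valid
(7,12,17): 7+12 > 17 → valid
(7,25,31): 7+25 > 31 → valid
(32,37,61): 32+37 > 61 → valid
(11,22,30): 11+22 > 30 → valid
(9,36,48): 9+36 ≤ 48 → not valid
4 of the 8 triples form a triangle.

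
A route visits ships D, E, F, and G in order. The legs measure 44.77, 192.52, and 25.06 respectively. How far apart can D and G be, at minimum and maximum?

The maximum is all hops collinear in one direction: 44.77 + 192.52 + 25.06 = 262.35.
The longest hop is 192.52; the others sum to 69.83. Folding the others back against it leaves at least 192.52 − 69.83 = 122.69.

122.69 ≤ DG ≤ 262.35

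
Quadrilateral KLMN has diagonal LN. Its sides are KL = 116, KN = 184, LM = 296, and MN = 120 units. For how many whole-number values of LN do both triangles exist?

123

From triangle KLN: 68 < LN < 300.
From triangle MLN: 176 < LN < 416.
Intersection: 176 < LN < 300, so integers 177 through 299: 123 values.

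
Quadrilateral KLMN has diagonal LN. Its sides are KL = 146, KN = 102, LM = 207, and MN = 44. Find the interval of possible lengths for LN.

163 < LN < 248

From triangle KLN: |146 − 102| < LN < 146 + 102, i.e. 44 < LN < 248.
From triangle MLN: 163 < LN < 251.
Both must hold, so LN lies in the intersection.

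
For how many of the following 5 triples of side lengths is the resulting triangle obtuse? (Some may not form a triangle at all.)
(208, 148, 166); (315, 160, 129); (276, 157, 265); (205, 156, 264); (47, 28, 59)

2

(208,148,166): 148²+166² = 49460 > 43264 = 208² → acute
(315,160,129): 129+160 ≤ 315, not a triangle
(276,157,265): 157²+265² = 94874 > 76176 = 276² → acute
(205,156,264): 156²+205² = 66361 < 69696 = 264² → obtuse
(47,28,59): 28²+47² = 2993 < 3481 = 59² → obtuse
2 of the 5 are obtuse.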